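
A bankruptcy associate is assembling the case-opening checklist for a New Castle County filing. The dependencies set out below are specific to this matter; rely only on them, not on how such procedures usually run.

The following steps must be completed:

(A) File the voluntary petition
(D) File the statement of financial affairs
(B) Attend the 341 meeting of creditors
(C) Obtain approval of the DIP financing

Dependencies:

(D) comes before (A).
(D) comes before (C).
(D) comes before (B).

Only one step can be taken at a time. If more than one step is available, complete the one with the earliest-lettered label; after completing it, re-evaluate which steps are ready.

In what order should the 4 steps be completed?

(D), (A), (B), (C)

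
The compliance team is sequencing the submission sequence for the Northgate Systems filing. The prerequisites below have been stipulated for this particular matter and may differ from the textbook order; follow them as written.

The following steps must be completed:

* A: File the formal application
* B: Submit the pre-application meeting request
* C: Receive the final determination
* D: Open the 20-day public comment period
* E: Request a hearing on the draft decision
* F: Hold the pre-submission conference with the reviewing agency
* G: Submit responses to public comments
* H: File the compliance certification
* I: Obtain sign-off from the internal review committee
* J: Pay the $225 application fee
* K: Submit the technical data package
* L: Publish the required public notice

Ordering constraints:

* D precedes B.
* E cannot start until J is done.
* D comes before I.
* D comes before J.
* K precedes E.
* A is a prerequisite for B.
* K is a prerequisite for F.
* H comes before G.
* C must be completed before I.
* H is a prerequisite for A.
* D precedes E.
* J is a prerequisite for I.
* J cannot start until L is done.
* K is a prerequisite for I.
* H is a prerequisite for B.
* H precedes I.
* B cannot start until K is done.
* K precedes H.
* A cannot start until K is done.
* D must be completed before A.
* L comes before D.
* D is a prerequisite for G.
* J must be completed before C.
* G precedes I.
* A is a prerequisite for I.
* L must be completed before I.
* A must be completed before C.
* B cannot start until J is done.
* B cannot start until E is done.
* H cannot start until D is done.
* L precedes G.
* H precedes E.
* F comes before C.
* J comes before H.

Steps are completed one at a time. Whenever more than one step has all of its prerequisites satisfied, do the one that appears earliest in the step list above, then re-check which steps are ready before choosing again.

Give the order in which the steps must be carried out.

K, F, L, D, J, H, A, C, E, B, G, I

Nothing is required for K and L. K is listed earlier → K first.
F now also ready, so the ready set is {F, L}; F is listed earlier → F.
That leaves L as the only ready step → L.
D needed L, now all done → D.
That leaves J as the only ready step → J.
H is the only step now ready → H.
Ready: A, E and G. A is listed earlier → A.
Ready: C, E and G. C is listed earlier → C.
E and G are both available; E is listed earlier → E.
Now B and G have their prerequisites met. B is listed earlier, so B next.
That leaves G as the only ready step → G.
I is the only step now ready → I.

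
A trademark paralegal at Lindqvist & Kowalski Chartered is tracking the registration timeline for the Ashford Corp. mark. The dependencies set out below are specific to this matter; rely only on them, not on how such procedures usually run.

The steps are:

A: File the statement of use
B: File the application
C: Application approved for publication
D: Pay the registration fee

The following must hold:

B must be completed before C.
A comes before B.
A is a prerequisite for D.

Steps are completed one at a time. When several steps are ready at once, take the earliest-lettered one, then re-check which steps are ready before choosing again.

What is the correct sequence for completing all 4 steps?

A, B, C, D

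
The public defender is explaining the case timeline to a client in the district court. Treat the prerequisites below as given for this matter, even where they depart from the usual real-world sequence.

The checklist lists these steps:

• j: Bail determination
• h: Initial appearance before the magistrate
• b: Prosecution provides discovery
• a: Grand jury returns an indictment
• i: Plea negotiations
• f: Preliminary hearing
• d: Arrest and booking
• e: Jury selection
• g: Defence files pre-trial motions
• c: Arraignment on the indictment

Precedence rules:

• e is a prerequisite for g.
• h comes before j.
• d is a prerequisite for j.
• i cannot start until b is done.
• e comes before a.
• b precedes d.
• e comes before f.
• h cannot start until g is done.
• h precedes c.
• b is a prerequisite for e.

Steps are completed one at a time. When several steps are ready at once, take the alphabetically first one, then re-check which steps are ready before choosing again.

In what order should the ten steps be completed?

b is the only step with nothing outstanding, so it goes first.
d, e and i are all available; d has the earlier label → d.
Ready: e and i. e has the earlier label → e.
Ready: a, f, g and i. a has the earlier label → a.
f, g and i are all available; f has the earlier label → f.
Ready: g and i. g has the earlier label → g.
Now h and i have their prerequisites met. h has the earlier label, so h next.
c and j now also ready, so the ready set is {c, i, j}; c has the earlier label → c.
Now i and j have their prerequisites met. i has the earlier label, so i next.
That leaves j as the only ready step → j.

b → d → e → a → f → g → h → c → i → j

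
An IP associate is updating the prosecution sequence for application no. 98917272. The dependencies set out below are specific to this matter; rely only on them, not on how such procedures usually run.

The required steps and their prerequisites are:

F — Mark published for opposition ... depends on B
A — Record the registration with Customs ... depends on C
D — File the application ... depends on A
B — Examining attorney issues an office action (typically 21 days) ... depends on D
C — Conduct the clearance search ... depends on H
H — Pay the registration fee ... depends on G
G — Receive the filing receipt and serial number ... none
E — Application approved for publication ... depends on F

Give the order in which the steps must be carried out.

Only G has no prerequisites, so it is first.
Next only H has its prerequisites met → H.
C needed H, now all done → C.
A needed C, now all done → A.
That leaves D as the only ready step → D.
That leaves B as the only ready step → B.
F needed B, now all done → F.
E is the only step now ready → E.

G, H, C, A, D, B, F, E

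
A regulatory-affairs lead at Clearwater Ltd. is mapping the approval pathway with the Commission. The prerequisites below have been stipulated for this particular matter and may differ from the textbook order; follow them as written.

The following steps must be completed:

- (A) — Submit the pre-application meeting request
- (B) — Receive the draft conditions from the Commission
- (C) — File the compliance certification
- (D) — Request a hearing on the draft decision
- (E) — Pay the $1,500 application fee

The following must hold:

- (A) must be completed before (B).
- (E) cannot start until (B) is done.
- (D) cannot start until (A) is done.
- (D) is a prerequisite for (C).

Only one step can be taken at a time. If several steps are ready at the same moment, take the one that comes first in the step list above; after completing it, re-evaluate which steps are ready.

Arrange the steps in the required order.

Only (A) has no prerequisites, so it is first.
(B) and (D) are both available; (B) is listed earlier → (B).
(E) now also ready, so the ready set is {(D), (E)}; (D) is listed earlier → (D).
(C) now also ready, so the ready set is {(C), (E)}; (C) is listed earlier → (C).
(E) needed (B), now all done → (E).

(A), (B), (D), (C), (E)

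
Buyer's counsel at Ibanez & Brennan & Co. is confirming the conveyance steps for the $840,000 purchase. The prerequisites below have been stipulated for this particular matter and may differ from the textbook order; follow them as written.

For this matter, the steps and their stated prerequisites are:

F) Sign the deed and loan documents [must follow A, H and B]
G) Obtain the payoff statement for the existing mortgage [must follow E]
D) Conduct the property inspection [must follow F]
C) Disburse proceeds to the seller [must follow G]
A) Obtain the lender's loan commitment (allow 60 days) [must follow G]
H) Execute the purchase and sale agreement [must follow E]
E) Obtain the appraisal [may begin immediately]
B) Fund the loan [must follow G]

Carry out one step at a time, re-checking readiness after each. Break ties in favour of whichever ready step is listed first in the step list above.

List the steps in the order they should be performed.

E, G, C, A, H, B, F, D

E has no prerequisites → E first.
Ready: G and H. G is listed earlier → G.
C, A and B now also ready, so the ready set is {C, A, H, B}; C is listed earlier → C.
A, H and B are all available; A is listed earlier → A.
H and B are both available; H is listed earlier → H.
B needed G, now all done → B.
F needed A, H and B, now all done → F.
D needed F, now all done → D.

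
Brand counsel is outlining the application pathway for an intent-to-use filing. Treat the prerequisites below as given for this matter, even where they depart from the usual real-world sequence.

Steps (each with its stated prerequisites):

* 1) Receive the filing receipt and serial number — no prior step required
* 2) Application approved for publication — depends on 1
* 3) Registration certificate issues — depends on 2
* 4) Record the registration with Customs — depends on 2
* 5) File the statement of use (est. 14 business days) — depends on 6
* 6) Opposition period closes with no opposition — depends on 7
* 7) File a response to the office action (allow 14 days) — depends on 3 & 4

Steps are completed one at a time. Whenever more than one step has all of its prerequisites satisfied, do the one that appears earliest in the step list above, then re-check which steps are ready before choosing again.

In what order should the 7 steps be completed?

Only 1 has no prerequisites, so it is first.
2 needed 1, now all done → 2.
Now 3 and 4 have their prerequisites met. 3 is listed earlier, so 3 next.
Next only 4 has its prerequisites met → 4.
7 is the only step now ready → 7.
6 is the only step now ready → 6.
5 needed 6, now all done → 5.

1, 2, 3, 4, 7, 6, 5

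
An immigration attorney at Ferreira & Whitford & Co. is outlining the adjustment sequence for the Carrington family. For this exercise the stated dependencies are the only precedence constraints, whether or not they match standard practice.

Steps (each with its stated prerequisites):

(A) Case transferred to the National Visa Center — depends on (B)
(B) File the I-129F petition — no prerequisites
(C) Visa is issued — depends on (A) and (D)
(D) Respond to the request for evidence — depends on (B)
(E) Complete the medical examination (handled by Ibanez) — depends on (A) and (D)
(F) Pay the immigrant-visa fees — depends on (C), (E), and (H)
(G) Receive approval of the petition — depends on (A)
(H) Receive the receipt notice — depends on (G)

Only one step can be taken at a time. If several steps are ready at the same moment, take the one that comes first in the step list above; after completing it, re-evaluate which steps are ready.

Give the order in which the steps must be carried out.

Only (B) has no prerequisites, so it is first.
Ready: (A) and (D). (A) is listed earlier → (A).
Ready: (D) and (G). (D) is listed earlier → (D).
(C) and (E) now also ready, so the ready set is {(C), (E), (G)}; (C) is listed earlier → (C).
Now (E) and (G) have their prerequisites met. (E) is listed earlier, so (E) next.
That leaves (G) as the only ready step → (G).
(H) is the only step now ready → (H).
That leaves (F) as the only ready step → (F).

(B), (A), (D), (C), (E), (G), (H), (F)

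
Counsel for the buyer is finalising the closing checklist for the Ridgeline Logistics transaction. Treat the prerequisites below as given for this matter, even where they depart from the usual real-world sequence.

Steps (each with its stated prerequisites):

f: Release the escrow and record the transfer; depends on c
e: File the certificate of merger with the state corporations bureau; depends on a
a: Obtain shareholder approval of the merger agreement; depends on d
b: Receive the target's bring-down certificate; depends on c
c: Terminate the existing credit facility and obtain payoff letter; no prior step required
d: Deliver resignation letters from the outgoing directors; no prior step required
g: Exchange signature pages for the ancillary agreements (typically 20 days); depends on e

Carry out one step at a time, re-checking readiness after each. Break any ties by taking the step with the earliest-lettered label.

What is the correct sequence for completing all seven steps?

Nothing is required for c and d. c has the earlier label → c first.
b, d and f are all available; b has the earlier label → b.
Now d and f have their prerequisites met. d has the earlier label, so d next.
a now also ready, so the ready set is {a, f}; a has the earlier label → a.
Ready: e and f. e has the earlier label → e.
Now f and g have their prerequisites met. f has the earlier label, so f next.
g is the only step now ready → g.

c, b, d, a, e, f, g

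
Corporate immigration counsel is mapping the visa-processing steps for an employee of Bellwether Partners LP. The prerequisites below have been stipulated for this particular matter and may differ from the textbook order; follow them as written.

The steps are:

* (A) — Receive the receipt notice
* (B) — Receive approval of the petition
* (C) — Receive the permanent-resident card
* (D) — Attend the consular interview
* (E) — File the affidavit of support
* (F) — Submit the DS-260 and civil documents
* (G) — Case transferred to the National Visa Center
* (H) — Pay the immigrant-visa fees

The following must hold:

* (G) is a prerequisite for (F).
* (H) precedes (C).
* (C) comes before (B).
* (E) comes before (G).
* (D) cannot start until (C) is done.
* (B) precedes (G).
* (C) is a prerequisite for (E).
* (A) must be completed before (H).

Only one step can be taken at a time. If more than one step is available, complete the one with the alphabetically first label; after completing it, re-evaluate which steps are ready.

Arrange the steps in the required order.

(A), (H), (C), (B), (D), (E), (G), (F)

Only (A) has no prerequisites, so it is first.
Next only (H) has its prerequisites met → (H).
(C) needed (H), now all done → (C).
(B), (D) and (E) are all available; (B) has the earlier label → (B).
Now (D) and (E) have their prerequisites met. (D) has the earlier label, so (D) next.
(E) needed (C), now all done → (E).
(G) is the only step now ready → (G).
Next only (F) has its prerequisites met → (F).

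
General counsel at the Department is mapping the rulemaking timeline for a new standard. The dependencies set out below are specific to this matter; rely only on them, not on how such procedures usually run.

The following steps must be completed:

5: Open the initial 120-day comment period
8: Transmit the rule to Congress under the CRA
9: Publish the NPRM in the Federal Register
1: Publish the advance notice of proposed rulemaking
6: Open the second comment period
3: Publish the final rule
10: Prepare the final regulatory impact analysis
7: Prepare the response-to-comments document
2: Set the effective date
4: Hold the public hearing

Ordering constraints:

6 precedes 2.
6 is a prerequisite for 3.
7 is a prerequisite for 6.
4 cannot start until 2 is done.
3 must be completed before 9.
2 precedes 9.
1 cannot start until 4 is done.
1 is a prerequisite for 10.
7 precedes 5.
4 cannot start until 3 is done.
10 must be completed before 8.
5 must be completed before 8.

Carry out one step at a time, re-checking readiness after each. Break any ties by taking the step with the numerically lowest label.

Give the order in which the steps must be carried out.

7, 5, 6, 2, 3, 4, 1, 9, 10, 8

7 is the only step with nothing outstanding, so it goes first.
Ready: 5 and 6. 5 has the earlier label → 5.
6 needed 7, now all done → 6.
Now 2 and 3 have their prerequisites met. 2 has the earlier label, so 2 next.
Next only 3 has its prerequisites met → 3.
Ready: 4 and 9. 4 has the earlier label → 4.
Ready: 1 and 9. 1 has the earlier label → 1.
Now 9 and 10 have their prerequisites met. 9 has the earlier label, so 9 next.
10 is the only step now ready → 10.
8 needed 5 and 10, now all done → 8.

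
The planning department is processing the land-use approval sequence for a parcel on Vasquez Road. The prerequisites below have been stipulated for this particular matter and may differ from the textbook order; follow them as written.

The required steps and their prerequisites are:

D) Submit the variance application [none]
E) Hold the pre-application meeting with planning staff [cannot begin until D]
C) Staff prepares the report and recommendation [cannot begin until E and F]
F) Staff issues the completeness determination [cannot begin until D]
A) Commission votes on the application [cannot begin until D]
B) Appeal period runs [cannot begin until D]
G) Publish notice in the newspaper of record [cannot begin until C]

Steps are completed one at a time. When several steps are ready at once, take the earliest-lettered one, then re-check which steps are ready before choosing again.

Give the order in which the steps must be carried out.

D is the only step with nothing outstanding, so it goes first.
Ready: A, B, E and F. A has the earlier label → A.
B, E and F are all available; B has the earlier label → B.
Now E and F have their prerequisites met. E has the earlier label, so E next.
F needed D, now all done → F.
That leaves C as the only ready step → C.
G needed C, now all done → G.

D, A, B, E, F, C, G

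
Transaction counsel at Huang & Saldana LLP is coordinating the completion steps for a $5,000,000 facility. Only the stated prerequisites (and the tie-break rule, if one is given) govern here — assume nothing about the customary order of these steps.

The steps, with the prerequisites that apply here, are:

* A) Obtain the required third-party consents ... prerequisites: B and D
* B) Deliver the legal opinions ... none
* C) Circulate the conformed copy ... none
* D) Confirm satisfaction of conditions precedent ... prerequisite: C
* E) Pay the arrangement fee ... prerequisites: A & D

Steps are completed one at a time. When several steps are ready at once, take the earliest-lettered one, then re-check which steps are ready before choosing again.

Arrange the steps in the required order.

B C D A E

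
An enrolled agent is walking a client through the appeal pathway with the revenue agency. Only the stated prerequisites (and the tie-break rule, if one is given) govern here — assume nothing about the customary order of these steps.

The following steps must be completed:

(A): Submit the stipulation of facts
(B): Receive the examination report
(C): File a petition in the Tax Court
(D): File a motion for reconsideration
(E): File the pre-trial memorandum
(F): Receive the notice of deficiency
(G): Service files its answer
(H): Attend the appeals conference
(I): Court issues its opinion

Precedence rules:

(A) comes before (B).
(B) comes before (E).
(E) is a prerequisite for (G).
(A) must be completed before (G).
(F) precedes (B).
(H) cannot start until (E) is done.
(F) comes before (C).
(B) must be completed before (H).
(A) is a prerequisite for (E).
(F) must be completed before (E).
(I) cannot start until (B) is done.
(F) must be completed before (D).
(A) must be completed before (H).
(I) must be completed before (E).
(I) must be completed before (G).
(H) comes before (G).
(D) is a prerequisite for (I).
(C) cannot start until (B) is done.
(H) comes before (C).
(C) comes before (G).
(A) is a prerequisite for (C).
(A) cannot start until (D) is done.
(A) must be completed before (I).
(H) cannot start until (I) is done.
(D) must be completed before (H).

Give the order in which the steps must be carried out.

(F) is the only step with nothing outstanding, so it goes first.
That leaves (D) as the only ready step → (D).
That leaves (A) as the only ready step → (A).
(B) needed (A) and (F), now all done → (B).
(I) is the only step now ready → (I).
(E) needed (A), (B), (F) and (I), now all done → (E).
(H) needed (A), (B), (D), (E) and (I), now all done → (H).
(C) needed (A), (B), (F) and (H), now all done → (C).
(G) is the only step now ready → (G).

(F) → (D) → (A) → (B) → (I) → (E) → (H) → (C) → (G)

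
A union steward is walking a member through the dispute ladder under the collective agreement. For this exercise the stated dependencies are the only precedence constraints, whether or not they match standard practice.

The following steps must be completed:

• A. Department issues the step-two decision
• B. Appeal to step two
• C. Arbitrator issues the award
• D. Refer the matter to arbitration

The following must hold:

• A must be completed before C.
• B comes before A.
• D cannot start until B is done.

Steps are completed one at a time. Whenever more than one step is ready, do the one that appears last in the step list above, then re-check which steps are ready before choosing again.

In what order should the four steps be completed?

B, D, A, C

B is the only step with nothing outstanding, so it goes first.
D and A are both available; D is listed later → D.
A needed B, now all done → A.
C needed A, now all done → C.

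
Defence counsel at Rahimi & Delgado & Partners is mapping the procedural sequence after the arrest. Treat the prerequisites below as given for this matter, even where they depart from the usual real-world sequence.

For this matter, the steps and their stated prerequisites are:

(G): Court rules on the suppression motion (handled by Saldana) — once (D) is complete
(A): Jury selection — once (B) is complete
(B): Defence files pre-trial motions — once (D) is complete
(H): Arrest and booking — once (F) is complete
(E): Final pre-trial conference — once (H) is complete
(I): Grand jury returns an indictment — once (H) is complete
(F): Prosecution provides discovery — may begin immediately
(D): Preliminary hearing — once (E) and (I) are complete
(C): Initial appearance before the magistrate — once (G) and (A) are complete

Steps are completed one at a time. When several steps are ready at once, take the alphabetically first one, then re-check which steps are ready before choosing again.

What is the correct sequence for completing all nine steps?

(F) has no prerequisites → (F) first.
(H) needed (F), now all done → (H).
Now (E) and (I) have their prerequisites met. (E) has the earlier label, so (E) next.
Next only (I) has its prerequisites met → (I).
Next only (D) has its prerequisites met → (D).
Now (B) and (G) have their prerequisites met. (B) has the earlier label, so (B) next.
(A) now also ready, so the ready set is {(A), (G)}; (A) has the earlier label → (A).
Next only (G) has its prerequisites met → (G).
(C) needed (A) and (G), now all done → (C).

(F) → (H) → (E) → (I) → (D) → (B) → (A) → (G) → (C)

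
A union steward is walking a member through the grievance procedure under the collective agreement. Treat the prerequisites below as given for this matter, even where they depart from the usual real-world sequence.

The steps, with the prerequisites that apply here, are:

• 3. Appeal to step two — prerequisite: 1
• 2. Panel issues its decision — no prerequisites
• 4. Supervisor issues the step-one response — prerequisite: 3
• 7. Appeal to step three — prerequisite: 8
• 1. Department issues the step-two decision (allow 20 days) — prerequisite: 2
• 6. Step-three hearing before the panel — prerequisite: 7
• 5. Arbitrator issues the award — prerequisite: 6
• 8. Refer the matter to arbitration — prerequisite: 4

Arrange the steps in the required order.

2 → 1 → 3 → 4 → 8 → 7 → 6 → 5

Only 2 has no prerequisites, so it is first.
That leaves 1 as the only ready step → 1.
3 needed 1, now all done → 3.
That leaves 4 as the only ready step → 4.
8 needed 4, now all done → 8.
7 needed 8, now all done → 7.
6 is the only step now ready → 6.
5 is the only step now ready → 5.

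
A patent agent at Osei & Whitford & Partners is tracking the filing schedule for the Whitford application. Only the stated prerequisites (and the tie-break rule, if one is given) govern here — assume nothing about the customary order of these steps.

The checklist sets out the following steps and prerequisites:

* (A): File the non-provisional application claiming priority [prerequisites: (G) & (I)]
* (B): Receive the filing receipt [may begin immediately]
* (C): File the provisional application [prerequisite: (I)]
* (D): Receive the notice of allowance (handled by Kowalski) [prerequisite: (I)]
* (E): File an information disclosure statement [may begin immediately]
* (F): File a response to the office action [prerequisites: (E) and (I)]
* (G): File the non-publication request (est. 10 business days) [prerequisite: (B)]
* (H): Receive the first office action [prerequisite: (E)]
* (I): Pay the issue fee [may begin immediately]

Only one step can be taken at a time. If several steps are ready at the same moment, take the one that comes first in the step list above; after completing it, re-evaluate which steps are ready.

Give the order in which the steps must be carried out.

Nothing is required for (B), (E) and (I). (B) is listed earlier → (B) first.
Ready: (E), (G) and (I). (E) is listed earlier → (E).
(H) now also ready, so the ready set is {(G), (H), (I)}; (G) is listed earlier → (G).
Ready: (H) and (I). (H) is listed earlier → (H).
That leaves (I) as the only ready step → (I).
(A), (C), (D) and (F) are all available; (A) is listed earlier → (A).
Now (C), (D) and (F) have their prerequisites met. (C) is listed earlier, so (C) next.
Now (D) and (F) have their prerequisites met. (D) is listed earlier, so (D) next.
Next only (F) has its prerequisites met → (F).

(B), (E), (G), (H), (I), (A), (C), (D), (F)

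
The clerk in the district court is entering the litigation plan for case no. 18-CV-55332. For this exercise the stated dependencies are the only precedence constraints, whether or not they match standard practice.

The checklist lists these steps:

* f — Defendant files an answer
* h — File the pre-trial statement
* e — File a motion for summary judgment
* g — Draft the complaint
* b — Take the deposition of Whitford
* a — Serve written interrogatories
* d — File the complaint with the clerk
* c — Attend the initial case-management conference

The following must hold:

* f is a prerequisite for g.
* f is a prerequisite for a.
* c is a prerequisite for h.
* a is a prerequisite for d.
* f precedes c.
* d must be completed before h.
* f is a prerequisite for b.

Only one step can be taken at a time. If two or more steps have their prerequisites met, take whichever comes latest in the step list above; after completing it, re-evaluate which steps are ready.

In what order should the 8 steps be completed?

e, f, c, a, d, b, g, h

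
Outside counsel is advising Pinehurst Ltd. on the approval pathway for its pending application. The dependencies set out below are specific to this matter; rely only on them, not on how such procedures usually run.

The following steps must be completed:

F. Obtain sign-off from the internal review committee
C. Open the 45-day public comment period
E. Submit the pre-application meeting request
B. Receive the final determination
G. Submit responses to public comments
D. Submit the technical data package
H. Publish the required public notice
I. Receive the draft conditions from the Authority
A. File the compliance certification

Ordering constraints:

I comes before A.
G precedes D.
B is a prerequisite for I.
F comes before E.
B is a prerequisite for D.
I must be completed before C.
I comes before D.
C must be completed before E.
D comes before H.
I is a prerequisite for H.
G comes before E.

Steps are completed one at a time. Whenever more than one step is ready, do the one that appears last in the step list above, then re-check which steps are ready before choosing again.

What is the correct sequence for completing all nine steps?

G, B and F have no prerequisites; G is listed later, so G is first.
Ready: B and F. B is listed later → B.
I and F are both available; I is listed later → I.
Now A, D, C and F have their prerequisites met. A is listed later, so A next.
Ready: D, C and F. D is listed later → D.
H, C and F are all available; H is listed later → H.
Ready: C and F. C is listed later → C.
That leaves F as the only ready step → F.
E needed G, C and F, now all done → E.

G B I A D H C F E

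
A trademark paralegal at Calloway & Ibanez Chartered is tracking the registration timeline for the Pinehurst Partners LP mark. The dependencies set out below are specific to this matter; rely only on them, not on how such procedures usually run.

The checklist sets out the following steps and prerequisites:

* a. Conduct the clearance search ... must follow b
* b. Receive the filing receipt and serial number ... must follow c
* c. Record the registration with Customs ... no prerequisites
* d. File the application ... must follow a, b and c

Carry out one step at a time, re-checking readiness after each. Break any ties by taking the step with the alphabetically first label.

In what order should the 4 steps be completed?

c → b → a → d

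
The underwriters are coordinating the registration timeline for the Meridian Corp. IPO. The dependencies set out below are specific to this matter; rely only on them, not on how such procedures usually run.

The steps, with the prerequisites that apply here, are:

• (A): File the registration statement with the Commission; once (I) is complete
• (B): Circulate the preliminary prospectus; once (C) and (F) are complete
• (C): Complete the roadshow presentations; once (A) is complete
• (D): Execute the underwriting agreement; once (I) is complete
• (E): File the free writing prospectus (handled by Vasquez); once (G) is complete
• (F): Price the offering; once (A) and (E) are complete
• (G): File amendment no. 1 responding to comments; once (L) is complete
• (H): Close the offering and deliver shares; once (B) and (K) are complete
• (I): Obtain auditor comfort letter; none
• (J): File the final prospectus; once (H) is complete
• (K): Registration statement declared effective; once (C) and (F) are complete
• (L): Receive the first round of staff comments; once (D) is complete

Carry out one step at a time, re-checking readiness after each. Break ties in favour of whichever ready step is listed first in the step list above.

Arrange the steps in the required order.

(I), (A), (C), (D), (L), (G), (E), (F), (B), (K), (H), (J)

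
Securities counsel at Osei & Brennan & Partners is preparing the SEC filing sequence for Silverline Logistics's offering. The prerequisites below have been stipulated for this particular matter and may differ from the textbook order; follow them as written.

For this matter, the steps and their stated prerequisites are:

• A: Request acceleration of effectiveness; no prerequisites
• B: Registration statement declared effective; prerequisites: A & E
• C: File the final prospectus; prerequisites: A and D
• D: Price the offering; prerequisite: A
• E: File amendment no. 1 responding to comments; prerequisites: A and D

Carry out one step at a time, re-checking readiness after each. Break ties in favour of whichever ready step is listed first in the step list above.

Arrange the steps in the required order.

A is the only step with nothing outstanding, so it goes first.
D is the only step now ready → D.
C and E are both available; C is listed earlier → C.
Next only E has its prerequisites met → E.
Next only B has its prerequisites met → B.

A, D, C, E, B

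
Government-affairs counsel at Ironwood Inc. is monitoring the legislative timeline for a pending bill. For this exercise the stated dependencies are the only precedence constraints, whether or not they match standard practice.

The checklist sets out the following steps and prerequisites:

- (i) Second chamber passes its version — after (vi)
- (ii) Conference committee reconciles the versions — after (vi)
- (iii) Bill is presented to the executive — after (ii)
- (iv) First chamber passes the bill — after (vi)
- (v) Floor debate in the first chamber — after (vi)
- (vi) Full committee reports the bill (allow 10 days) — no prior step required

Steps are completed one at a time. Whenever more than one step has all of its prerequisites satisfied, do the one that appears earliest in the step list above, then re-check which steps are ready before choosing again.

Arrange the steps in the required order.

(vi), (i), (ii), (iii), (iv), (v)

(vi) is the only step with nothing outstanding, so it goes first.
Now (i), (ii), (iv) and (v) have their prerequisites met. (i) is listed earlier, so (i) next.
Ready: (ii), (iv) and (v). (ii) is listed earlier → (ii).
(iii) now also ready, so the ready set is {(iii), (iv), (v)}; (iii) is listed earlier → (iii).
Ready: (iv) and (v). (iv) is listed earlier → (iv).
That leaves (v) as the only ready step → (v).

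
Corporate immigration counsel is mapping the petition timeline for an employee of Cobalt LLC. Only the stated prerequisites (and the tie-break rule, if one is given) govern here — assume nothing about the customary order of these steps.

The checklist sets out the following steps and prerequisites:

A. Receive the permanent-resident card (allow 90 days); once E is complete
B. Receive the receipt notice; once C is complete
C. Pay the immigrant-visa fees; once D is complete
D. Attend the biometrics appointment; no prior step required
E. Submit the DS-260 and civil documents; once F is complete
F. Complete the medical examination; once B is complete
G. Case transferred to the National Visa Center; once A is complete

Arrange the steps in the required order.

Only D has no prerequisites, so it is first.
C is the only step now ready → C.
Next only B has its prerequisites met → B.
F is the only step now ready → F.
E needed F, now all done → E.
A needed E, now all done → A.
G needed A, now all done → G.

D C B F E A G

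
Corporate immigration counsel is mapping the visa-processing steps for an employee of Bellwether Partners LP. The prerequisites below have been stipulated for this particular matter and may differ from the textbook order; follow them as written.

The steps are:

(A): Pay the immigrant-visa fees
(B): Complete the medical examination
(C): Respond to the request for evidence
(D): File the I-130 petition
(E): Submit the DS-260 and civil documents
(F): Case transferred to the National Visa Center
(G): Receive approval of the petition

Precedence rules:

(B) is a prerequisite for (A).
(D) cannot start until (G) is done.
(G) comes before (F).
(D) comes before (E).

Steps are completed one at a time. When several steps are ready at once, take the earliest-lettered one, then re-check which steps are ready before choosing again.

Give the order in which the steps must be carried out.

(B) (A) (C) (G) (D) (E) (F)

(B), (C) and (G) have no prerequisites; (B) has the earlier label, so (B) is first.
Now (A), (C) and (G) have their prerequisites met. (A) has the earlier label, so (A) next.
Ready: (C) and (G). (C) has the earlier label → (C).
That leaves (G) as the only ready step → (G).
(D) and (F) are both available; (D) has the earlier label → (D).
Ready: (E) and (F). (E) has the earlier label → (E).
(F) needed (G), now all done → (F).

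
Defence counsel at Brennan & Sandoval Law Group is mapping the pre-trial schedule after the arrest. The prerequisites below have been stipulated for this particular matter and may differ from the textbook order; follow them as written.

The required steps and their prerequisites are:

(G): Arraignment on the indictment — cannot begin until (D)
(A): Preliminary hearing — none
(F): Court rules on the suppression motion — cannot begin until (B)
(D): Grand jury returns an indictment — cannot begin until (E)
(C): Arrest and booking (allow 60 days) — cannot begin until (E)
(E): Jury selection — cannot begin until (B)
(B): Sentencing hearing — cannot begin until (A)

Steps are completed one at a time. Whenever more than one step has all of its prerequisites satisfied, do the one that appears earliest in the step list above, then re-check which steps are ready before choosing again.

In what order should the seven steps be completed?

Only (A) has no prerequisites, so it is first.
(B) needed (A), now all done → (B).
Ready: (F) and (E). (F) is listed earlier → (F).
(E) needed (B), now all done → (E).
Ready: (D) and (C). (D) is listed earlier → (D).
(G) now also ready, so the ready set is {(G), (C)}; (G) is listed earlier → (G).
Next only (C) has its prerequisites met → (C).

(A), (B), (F), (E), (D), (G), (C)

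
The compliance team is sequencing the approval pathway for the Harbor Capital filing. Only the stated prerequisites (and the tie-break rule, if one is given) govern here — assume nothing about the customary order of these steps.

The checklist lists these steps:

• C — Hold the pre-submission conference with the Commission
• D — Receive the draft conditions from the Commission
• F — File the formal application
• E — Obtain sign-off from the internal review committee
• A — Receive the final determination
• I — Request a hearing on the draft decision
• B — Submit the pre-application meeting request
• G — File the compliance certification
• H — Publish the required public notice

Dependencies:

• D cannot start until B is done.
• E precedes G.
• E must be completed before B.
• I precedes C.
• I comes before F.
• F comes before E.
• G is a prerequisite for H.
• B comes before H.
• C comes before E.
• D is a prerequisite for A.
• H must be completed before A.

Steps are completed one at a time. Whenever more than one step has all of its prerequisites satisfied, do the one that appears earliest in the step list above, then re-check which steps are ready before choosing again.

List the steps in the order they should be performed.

Only I has no prerequisites, so it is first.
C and F are both available; C is listed earlier → C.
F needed I, now all done → F.
E is the only step now ready → E.
Ready: B and G. B is listed earlier → B.
Now D and G have their prerequisites met. D is listed earlier, so D next.
G needed E, now all done → G.
H needed B and G, now all done → H.
A is the only step now ready → A.

I C F E B D G H A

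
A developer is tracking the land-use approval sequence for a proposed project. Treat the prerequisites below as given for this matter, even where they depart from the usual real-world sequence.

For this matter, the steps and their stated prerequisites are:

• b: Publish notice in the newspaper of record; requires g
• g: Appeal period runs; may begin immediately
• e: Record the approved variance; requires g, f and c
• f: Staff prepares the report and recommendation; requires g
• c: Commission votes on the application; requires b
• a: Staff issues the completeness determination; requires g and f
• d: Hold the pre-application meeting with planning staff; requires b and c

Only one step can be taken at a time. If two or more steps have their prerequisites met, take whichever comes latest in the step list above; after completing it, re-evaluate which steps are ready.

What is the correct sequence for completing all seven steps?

g, f, a, b, c, d, e

Only g has no prerequisites, so it is first.
f and b are both available; f is listed later → f.
a and b are both available; a is listed later → a.
b is the only step now ready → b.
c needed b, now all done → c.
d and e are both available; d is listed later → d.
e is the only step now ready → e.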